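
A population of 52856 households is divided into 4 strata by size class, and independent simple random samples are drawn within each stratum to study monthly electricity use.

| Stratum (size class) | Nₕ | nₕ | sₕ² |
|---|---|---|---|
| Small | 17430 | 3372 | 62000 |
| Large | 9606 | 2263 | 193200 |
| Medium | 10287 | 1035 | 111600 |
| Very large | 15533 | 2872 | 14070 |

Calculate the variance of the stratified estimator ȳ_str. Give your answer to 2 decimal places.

7.79

Var(ȳ_str) = Σₕ Wₕ²(1 − fₕ)sₕ²/nₕ with Wₕ = Nₕ/N, N = 52856.
Small: Wₕ = 0.32976389; term = 0.32976389²·(1 − 0.19345955)·62000/3372 = 1.6126364.
Large: Wₕ = 0.18173906; term = 0.18173906²·(1 − 0.23558193)·193200/2263 = 2.1555102.
Medium: Wₕ = 0.19462313; term = 0.19462313²·(1 − 0.10061242)·111600/1035 = 3.6733273.
Very large: Wₕ = 0.29387392; term = 0.29387392²·(1 − 0.18489667)·14070/2872 = 0.34486127.
Sum = 7.7863352.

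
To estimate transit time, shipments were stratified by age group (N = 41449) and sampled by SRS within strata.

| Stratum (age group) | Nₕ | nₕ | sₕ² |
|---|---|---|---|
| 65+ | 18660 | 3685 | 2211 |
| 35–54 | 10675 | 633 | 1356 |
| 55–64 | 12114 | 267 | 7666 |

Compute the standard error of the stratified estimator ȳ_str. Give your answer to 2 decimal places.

Var(ȳ_str) = Σₕ Wₕ²(1 − fₕ)sₕ²/nₕ with Wₕ = Nₕ/N, N = 41449.
65+: Wₕ = 0.45019180; term = 0.45019180²·(1 − 0.19748124)·2211/3685 = 0.097589166.
35–54: Wₕ = 0.25754542; term = 0.25754542²·(1 − 0.05929742)·1356/633 = 0.13366447.
55–64: Wₕ = 0.29226278; term = 0.29226278²·(1 − 0.02204061)·7666/267 = 2.3984209.
Sum = 2.6296745.
SE = √(2.6296745) = 1.62.

1.62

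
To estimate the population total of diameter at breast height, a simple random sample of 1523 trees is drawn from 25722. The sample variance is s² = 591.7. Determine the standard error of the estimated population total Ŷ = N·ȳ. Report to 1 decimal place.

Var(Ŷ) = N²·Var(ȳ) = N²·(1 − n/N)·s²/n.
f = 1523/25722 = 0.05921001; Var(ȳ) = 0.94078999·591.7/1523 = 0.36550587.
Var(Ŷ) = 25722² · 0.36550587 = 2.4182646 × 10^8.
SE(Ŷ) = √(2.4182646 × 10^8) = 15550.8.

15550.8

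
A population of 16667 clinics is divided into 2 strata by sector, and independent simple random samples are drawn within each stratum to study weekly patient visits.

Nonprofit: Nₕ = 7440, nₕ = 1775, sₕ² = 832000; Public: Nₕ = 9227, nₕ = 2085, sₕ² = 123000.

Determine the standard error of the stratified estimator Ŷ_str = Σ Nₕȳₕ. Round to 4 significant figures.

153800

Var(Ŷ_str) = Σₕ Nₕ²(1 − fₕ)sₕ²/nₕ.
Nonprofit: 7440²·(1 − 1775/7440)·832000/1775 = 1.9755945 × 10^10.
Public: 9227²·(1 − 2085/9227)·123000/2085 = 3.8875807 × 10^9.
Sum = 2.3643526 × 10^10.
SE = √(2.3643526 × 10^10) = 153800.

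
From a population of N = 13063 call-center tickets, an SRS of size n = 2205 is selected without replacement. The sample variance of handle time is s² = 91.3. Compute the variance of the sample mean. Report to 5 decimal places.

Under SRS without replacement, Var(ȳ) = (1 − f)·s²/n with f = n/N = 2205/13063 = 0.16879737.
Var(ȳ) = (1 − 0.16879737)·91.3/2205 = 0.83120263·0.041405896 = 0.03441669.

0.03442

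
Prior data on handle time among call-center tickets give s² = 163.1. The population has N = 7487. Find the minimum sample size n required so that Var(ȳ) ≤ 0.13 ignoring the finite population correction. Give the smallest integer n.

1255

Without fpc, n₀ = s²/D = 163.1/0.13 = 1254.6154.
Rounding up, n = 1255.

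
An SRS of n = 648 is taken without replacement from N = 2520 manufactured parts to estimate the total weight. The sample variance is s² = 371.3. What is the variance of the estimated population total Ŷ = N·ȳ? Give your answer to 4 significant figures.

Var(Ŷ) = N²·Var(ȳ) = N²·(1 − n/N)·s²/n.
f = 648/2520 = 0.25714286; Var(ȳ) = 0.74285714·371.3/648 = 0.42565256.
Var(Ŷ) = 2520² · 0.42565256 = 2.703064 × 10^6.

2.703 × 10^6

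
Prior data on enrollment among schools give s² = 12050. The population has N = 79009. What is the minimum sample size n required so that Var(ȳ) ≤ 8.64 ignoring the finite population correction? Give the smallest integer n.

1395

Without fpc, n₀ = s²/D = 12050/8.64 = 1394.6759.
Rounding up, n = 1395.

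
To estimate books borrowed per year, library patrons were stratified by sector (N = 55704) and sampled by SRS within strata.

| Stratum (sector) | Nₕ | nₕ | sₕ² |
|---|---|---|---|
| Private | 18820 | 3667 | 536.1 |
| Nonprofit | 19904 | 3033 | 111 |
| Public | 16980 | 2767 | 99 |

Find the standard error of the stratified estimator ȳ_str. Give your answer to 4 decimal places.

Var(ȳ_str) = Σₕ Wₕ²(1 − fₕ)sₕ²/nₕ with Wₕ = Nₕ/N, N = 55704.
Private: Wₕ = 0.33785725; term = 0.33785725²·(1 − 0.19484591)·536.1/3667 = 0.013436321.
Nonprofit: Wₕ = 0.35731725; term = 0.35731725²·(1 − 0.15238143)·111/3033 = 0.0039605818.
Public: Wₕ = 0.30482551; term = 0.30482551²·(1 − 0.16295642)·99/2767 = 0.0027827662.
Sum = 0.020179669.
SE = √(0.020179669) = 0.1421.

0.1421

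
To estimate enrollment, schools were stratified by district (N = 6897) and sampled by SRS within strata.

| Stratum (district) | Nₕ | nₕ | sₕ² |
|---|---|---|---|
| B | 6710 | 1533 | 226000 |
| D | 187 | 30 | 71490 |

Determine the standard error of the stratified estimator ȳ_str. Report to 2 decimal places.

10.45

Var(ȳ_str) = Σₕ Wₕ²(1 − fₕ)sₕ²/nₕ with Wₕ = Nₕ/N, N = 6897.
B: Wₕ = 0.97288676; term = 0.97288676²·(1 − 0.22846498)·226000/1533 = 107.65805.
D: Wₕ = 0.02711324; term = 0.02711324²·(1 − 0.16042781)·71490/30 = 1.4707703.
Sum = 109.12882.
SE = √(109.12882) = 10.45.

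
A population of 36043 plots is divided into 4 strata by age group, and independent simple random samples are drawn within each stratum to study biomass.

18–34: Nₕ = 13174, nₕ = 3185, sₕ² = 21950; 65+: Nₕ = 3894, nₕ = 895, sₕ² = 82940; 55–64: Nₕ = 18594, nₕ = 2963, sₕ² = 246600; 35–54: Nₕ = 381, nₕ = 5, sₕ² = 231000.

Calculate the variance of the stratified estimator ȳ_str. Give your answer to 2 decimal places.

Var(ȳ_str) = Σₕ Wₕ²(1 − fₕ)sₕ²/nₕ with Wₕ = Nₕ/N, N = 36043.
18–34: Wₕ = 0.36550787; term = 0.36550787²·(1 − 0.24176408)·21950/3185 = 0.69810845.
65+: Wₕ = 0.10803762; term = 0.10803762²·(1 − 0.22984078)·82940/895 = 0.83305091.
55–64: Wₕ = 0.51588381; term = 0.51588381²·(1 − 0.15935248)·246600/2963 = 18.619977.
35–54: Wₕ = 0.01057071; term = 0.01057071²·(1 − 0.01312336)·231000/5 = 5.0946333.
Sum = 25.24577.

25.25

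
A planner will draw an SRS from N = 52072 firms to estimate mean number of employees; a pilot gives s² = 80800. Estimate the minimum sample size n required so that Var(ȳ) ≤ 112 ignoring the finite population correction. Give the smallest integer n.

Without fpc, n₀ = s²/D = 80800/112 = 721.4286.
Rounding up, n = 722.

722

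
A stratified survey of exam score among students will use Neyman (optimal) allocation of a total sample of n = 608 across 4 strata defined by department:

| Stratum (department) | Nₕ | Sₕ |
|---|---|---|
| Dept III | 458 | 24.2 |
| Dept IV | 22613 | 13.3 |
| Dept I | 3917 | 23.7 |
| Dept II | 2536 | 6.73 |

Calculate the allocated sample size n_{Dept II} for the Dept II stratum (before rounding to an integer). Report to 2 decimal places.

24.61

Neyman allocation: nₕ = n·NₕSₕ / Σⱼ NⱼSⱼ.
Σ NⱼSⱼ = 458·24.2 + 22613·13.3 + 3917·23.7 + 2536·6.73 = 421736.68.
n_{Dept II} = 608·2536·6.73 / 421736.68 = 24.61.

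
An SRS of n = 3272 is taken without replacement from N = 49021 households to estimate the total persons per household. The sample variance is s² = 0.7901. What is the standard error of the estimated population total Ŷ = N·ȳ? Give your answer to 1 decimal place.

735.9

Var(Ŷ) = N²·Var(ȳ) = N²·(1 − n/N)·s²/n.
f = 3272/49021 = 0.06674690; Var(ȳ) = 0.93325310·0.7901/3272 = 2.2535552 × 10^-4.
Var(Ŷ) = 49021² · (2.2535552 × 10^-4) = 541542.48.
SE(Ŷ) = √(541542.48) = 735.9.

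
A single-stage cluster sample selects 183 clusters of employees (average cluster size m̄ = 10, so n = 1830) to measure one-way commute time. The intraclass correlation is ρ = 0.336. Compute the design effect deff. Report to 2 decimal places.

deff = 1 + (10 − 1)·0.336 = 1 + 3.024 = 4.024.

4.02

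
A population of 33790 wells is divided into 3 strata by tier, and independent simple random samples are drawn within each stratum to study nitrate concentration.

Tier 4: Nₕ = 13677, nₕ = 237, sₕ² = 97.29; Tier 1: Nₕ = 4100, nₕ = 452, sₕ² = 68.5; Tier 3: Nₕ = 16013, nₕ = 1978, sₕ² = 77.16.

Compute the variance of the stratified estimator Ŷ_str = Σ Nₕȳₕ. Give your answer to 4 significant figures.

8.649 × 10^7

Var(Ŷ_str) = Σₕ Nₕ²(1 − fₕ)sₕ²/nₕ.
Tier 4: 13677²·(1 − 237/13677)·97.29/237 = 7.5458814 × 10^7.
Tier 1: 4100²·(1 − 452/4100)·68.5/452 = 2.2666832 × 10^6.
Tier 3: 16013²·(1 − 1978/16013)·77.16/1978 = 8.7670009 × 10^6.
Sum = 8.6492498 × 10^7.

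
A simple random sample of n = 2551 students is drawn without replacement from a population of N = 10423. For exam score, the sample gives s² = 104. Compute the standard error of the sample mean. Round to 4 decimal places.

0.1755

Under SRS without replacement, Var(ȳ) = (1 − f)·s²/n with f = n/N = 2551/10423 = 0.24474719.
Var(ȳ) = (1 − 0.24474719)·104/2551 = 0.75525281·0.040768326 = 0.030790393.
SE(ȳ) = √(0.030790393) = 0.1755.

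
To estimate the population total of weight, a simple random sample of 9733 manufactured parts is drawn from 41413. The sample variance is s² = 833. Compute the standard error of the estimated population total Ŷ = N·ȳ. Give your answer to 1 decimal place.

Var(Ŷ) = N²·Var(ȳ) = N²·(1 − n/N)·s²/n.
f = 9733/41413 = 0.23502282; Var(ȳ) = 0.76497718·833/9733 = 0.065470666.
Var(Ŷ) = 41413² · 0.065470666 = 1.1228459 × 10^8.
SE(Ŷ) = √(1.1228459 × 10^8) = 10596.4.

10596.4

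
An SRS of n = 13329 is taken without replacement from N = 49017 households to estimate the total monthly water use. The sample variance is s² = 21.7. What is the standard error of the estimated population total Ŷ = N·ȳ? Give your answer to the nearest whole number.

Var(Ŷ) = N²·Var(ȳ) = N²·(1 − n/N)·s²/n.
f = 13329/49017 = 0.27192607; Var(ȳ) = 0.72807393·21.7/13329 = 0.0011853256.
Var(Ŷ) = 49017² · 0.0011853256 = 2.8479419 × 10^6.
SE(Ŷ) = √(2.8479419 × 10^6) = 1688.

1688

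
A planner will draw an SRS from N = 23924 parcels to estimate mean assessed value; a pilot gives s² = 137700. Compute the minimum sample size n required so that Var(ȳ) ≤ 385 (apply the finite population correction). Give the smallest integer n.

Without fpc, n₀ = s²/D = 137700/385 = 357.6623.
With fpc, (1 − n/N)·s²/n ≤ D requires n ≥ n₀/(1 + n₀/N) = 357.6623/(1 + 357.6623/23924) = 352.3940.
Rounding up, n = 353.

353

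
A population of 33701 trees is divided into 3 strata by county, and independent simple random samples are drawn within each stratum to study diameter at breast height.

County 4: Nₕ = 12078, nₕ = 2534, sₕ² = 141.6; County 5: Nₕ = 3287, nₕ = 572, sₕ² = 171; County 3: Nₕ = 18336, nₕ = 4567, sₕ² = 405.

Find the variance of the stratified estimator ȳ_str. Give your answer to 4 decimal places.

Var(ȳ_str) = Σₕ Wₕ²(1 − fₕ)sₕ²/nₕ with Wₕ = Nₕ/N, N = 33701.
County 4: Wₕ = 0.35838699; term = 0.35838699²·(1 − 0.20980295)·141.6/2534 = 0.0056714815.
County 5: Wₕ = 0.09753420; term = 0.09753420²·(1 − 0.17401886)·171/572 = 0.0023490056.
County 3: Wₕ = 0.54407881; term = 0.54407881²·(1 − 0.24907286)·405/4567 = 0.019712669.
Sum = 0.027733156.

0.0277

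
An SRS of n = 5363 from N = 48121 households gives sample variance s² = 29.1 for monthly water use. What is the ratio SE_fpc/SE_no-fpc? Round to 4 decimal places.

0.9426

f = n/N = 5363/48121 = 0.11144822.
SE_no-fpc = √(s²/n) = 0.073661846; SE_fpc = √((1−f)s²/n) = 0.069435883.
Ratio = √(1−f) = 0.94263024.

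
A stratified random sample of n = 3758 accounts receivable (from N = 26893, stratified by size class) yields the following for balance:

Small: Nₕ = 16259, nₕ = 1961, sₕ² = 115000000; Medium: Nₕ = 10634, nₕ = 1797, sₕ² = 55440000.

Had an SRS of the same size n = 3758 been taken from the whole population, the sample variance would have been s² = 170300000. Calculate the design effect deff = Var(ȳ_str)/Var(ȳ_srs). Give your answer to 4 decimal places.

0.5864

Var(ȳ_str) = Σ Wₕ²(1−fₕ)sₕ²/nₕ with Wₕ = Nₕ/26893:
  Small: (16259/26893)²·(1−1961/16259)·115000000/1961 = 18849.979
  Medium: (10634/26893)²·(1−1797/10634)·55440000/1797 = 4008.6501
  → Var(ȳ_str) = 22858.629.
Var(ȳ_srs) = (1 − 3758/26893)·170300000/3758 = 38984.155.
deff = 22858.629 / 38984.155 = 0.5864.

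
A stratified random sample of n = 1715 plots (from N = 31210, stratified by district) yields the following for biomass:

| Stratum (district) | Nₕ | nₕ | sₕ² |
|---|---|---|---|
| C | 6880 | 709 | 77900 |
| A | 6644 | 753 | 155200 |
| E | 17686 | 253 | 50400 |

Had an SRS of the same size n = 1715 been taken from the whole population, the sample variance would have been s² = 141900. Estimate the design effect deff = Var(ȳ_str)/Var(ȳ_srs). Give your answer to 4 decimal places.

Var(ȳ_str) = Σ Wₕ²(1−fₕ)sₕ²/nₕ with Wₕ = Nₕ/31210:
  C: (6880/31210)²·(1−709/6880)·77900/709 = 4.7890312
  A: (6644/31210)²·(1−753/6644)·155200/753 = 8.2818593
  E: (17686/31210)²·(1−253/17686)·50400/253 = 63.055682
  → Var(ȳ_str) = 76.126573.
Var(ȳ_srs) = (1 − 1715/31210)·141900/1715 = 78.193905.
deff = 76.126573 / 78.193905 = 0.9736.

0.9736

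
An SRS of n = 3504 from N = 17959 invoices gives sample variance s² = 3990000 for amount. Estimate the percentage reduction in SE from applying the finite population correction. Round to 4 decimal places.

f = n/N = 3504/17959 = 0.19511109.
SE_no-fpc = √(s²/n) = 33.744609; SE_fpc = √((1−f)s²/n) = 30.274179.
Ratio = √(1−f) = 0.89715601. Reduction = 100·(1 − 0.89715601) = 10.2844%.

10.2844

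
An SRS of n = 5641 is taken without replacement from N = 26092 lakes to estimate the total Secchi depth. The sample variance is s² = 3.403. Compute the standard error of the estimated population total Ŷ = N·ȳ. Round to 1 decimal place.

Var(Ŷ) = N²·Var(ȳ) = N²·(1 − n/N)·s²/n.
f = 5641/26092 = 0.21619654; Var(ȳ) = 0.78380346·3.403/5641 = 4.7283871 × 10^-4.
Var(Ŷ) = 26092² · (4.7283871 × 10^-4) = 321905.03.
SE(Ŷ) = √(321905.03) = 567.4.

567.4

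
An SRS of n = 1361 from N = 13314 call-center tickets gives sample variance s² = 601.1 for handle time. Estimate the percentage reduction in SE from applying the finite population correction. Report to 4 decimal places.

5.2489

f = n/N = 1361/13314 = 0.10222322.
SE_no-fpc = √(s²/n) = 0.66457546; SE_fpc = √((1−f)s²/n) = 0.62969245.
Ratio = √(1−f) = 0.94751083. Reduction = 100·(1 − 0.94751083) = 5.2489%.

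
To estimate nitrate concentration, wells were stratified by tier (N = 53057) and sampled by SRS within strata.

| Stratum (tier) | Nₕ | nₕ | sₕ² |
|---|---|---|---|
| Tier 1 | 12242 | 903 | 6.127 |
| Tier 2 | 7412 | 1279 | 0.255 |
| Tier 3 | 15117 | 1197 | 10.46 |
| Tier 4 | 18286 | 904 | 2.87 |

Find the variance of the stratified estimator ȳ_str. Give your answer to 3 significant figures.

Var(ȳ_str) = Σₕ Wₕ²(1 − fₕ)sₕ²/nₕ with Wₕ = Nₕ/N, N = 53057.
Tier 1: Wₕ = 0.23073299; term = 0.23073299²·(1 − 0.07376246)·6.127/903 = 3.3458147 × 10^-4.
Tier 2: Wₕ = 0.13969881; term = 0.13969881²·(1 − 0.17255801)·0.255/1279 = 3.2195311 × 10^-6.
Tier 3: Wₕ = 0.28491999; term = 0.28491999²·(1 − 0.07918238)·10.46/1197 = 6.5321628 × 10^-4.
Tier 4: Wₕ = 0.34464821; term = 0.34464821²·(1 − 0.04943673)·2.87/904 = 3.5846483 × 10^-4.
Sum = 0.0013494821.

0.00135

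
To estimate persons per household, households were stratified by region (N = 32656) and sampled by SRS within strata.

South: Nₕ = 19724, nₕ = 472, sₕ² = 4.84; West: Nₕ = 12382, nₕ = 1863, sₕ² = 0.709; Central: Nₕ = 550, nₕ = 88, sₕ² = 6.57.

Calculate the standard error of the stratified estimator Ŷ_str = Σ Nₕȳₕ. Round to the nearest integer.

1991

Var(Ŷ_str) = Σₕ Nₕ²(1 − fₕ)sₕ²/nₕ.
South: 19724²·(1 − 472/19724)·4.84/472 = 3.8938051 × 10^6.
West: 12382²·(1 − 1863/12382)·0.709/1863 = 49567.685.
Central: 550²·(1 − 88/550)·6.57/88 = 18970.875.
Sum = 3.9623437 × 10^6.
SE = √(3.9623437 × 10^6) = 1991.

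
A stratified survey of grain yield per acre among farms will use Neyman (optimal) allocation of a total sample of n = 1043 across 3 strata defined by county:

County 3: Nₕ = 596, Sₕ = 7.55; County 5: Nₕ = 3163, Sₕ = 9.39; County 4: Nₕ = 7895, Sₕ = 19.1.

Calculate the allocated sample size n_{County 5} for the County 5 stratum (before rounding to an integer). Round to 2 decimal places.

Neyman allocation: nₕ = n·NₕSₕ / Σⱼ NⱼSⱼ.
Σ NⱼSⱼ = 596·7.55 + 3163·9.39 + 7895·19.1 = 184994.87.
n_{County 5} = 1043·3163·9.39 / 184994.87 = 167.45.

167.45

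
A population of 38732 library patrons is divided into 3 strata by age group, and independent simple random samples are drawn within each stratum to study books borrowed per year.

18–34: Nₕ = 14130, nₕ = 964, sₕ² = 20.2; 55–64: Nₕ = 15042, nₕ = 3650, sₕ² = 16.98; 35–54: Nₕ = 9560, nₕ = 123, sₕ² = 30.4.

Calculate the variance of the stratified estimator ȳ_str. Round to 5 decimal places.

Var(ȳ_str) = Σₕ Wₕ²(1 − fₕ)sₕ²/nₕ with Wₕ = Nₕ/N, N = 38732.
18–34: Wₕ = 0.36481462; term = 0.36481462²·(1 − 0.06822364)·20.2/964 = 0.0025985466.
55–64: Wₕ = 0.38836105; term = 0.38836105²·(1 − 0.24265390)·16.98/3650 = 5.3138652 × 10^-4.
35–54: Wₕ = 0.24682433; term = 0.24682433²·(1 − 0.01286611)·30.4/123 = 0.014863479.
Sum = 0.017993412.

0.01799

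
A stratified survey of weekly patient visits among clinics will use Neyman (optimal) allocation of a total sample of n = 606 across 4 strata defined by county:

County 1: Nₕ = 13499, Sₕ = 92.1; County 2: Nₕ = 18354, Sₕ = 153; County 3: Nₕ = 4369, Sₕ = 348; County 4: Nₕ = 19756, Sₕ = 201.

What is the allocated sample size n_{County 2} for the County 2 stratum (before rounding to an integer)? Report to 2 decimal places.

178.33

Neyman allocation: nₕ = n·NₕSₕ / Σⱼ NⱼSⱼ.
Σ NⱼSⱼ = 13499·92.1 + 18354·153 + 4369·348 + 19756·201 = 9.5427879 × 10^6.
n_{County 2} = 606·18354·153 / (9.5427879 × 10^6) = 178.33.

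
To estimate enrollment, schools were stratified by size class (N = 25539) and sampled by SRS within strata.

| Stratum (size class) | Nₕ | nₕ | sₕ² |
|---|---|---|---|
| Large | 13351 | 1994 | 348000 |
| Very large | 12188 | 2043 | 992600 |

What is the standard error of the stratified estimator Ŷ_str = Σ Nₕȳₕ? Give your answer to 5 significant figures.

294170

Var(Ŷ_str) = Σₕ Nₕ²(1 − fₕ)sₕ²/nₕ.
Large: 13351²·(1 − 1994/13351)·348000/1994 = 2.6462539 × 10^10.
Very large: 12188²·(1 − 2043/12188)·992600/2043 = 6.0074533 × 10^10.
Sum = 8.6537072 × 10^10.
SE = √(8.6537072 × 10^10) = 294170.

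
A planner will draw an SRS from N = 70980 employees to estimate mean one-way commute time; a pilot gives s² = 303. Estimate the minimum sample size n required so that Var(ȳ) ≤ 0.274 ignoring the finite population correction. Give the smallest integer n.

1106

Without fpc, n₀ = s²/D = 303/0.274 = 1105.8394.
Rounding up, n = 1106.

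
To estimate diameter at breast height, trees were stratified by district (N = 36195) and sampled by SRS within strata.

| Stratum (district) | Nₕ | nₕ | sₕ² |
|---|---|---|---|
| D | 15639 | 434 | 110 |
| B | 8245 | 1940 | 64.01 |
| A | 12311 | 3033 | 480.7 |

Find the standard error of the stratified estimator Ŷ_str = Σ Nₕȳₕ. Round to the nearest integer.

Var(Ŷ_str) = Σₕ Nₕ²(1 − fₕ)sₕ²/nₕ.
D: 15639²·(1 − 434/15639)·110/434 = 6.0269607 × 10^7.
B: 8245²·(1 − 1940/8245)·64.01/1940 = 1.715228 × 10^6.
A: 12311²·(1 − 3033/12311)·480.7/3033 = 1.8102952 × 10^7.
Sum = 8.0087787 × 10^7.
SE = √(8.0087787 × 10^7) = 8949.

8949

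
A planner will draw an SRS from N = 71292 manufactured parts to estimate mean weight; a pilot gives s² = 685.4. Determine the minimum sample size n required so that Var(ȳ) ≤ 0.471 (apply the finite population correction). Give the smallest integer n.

1427

Without fpc, n₀ = s²/D = 685.4/0.471 = 1455.2017.
With fpc, (1 − n/N)·s²/n ≤ D requires n ≥ n₀/(1 + n₀/N) = 1455.2017/(1 + 1455.2017/71292) = 1426.0925.
Rounding up, n = 1427.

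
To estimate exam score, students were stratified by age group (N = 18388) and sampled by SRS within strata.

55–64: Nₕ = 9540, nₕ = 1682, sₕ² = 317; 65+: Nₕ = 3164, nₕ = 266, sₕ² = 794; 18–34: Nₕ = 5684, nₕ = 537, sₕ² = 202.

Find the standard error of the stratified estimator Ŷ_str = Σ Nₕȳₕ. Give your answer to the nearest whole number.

7246

Var(Ŷ_str) = Σₕ Nₕ²(1 − fₕ)sₕ²/nₕ.
55–64: 9540²·(1 − 1682/9540)·317/1682 = 1.4128422 × 10^7.
65+: 3164²·(1 − 266/3164)·794/266 = 2.7369932 × 10^7.
18–34: 5684²·(1 − 537/5684)·202/537 = 1.100488 × 10^7.
Sum = 5.2503234 × 10^7.
SE = √(5.2503234 × 10^7) = 7246.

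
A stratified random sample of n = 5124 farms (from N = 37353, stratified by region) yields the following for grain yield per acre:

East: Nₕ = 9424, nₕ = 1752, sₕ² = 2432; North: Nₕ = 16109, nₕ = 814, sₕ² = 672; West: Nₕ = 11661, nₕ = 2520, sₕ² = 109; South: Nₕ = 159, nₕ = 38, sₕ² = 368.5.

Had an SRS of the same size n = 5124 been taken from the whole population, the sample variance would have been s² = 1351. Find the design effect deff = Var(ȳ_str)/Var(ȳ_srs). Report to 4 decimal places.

0.9721

Var(ȳ_str) = Σ Wₕ²(1−fₕ)sₕ²/nₕ with Wₕ = Nₕ/37353:
  East: (9424/37353)²·(1−1752/9424)·2432/1752 = 0.071932038
  North: (16109/37353)²·(1−814/16109)·672/814 = 0.1457847
  West: (11661/37353)²·(1−2520/11661)·109/2520 = 0.0033044903
  South: (159/37353)²·(1−38/159)·368.5/38 = 1.3371663 × 10^-4
  → Var(ȳ_str) = 0.22115494.
Var(ȳ_srs) = (1 − 5124/37353)·1351/5124 = 0.22749276.
deff = 0.22115494 / 0.22749276 = 0.9721.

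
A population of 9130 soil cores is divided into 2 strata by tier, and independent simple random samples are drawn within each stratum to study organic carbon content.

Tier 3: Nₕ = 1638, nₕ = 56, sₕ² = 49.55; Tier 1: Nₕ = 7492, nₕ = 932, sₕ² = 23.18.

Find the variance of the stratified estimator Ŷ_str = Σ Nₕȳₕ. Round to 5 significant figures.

3.5152 × 10^6

Var(Ŷ_str) = Σₕ Nₕ²(1 − fₕ)sₕ²/nₕ.
Tier 3: 1638²·(1 − 56/1638)·49.55/56 = 2.2928519 × 10^6.
Tier 1: 7492²·(1 − 932/7492)·23.18/932 = 1.22236 × 10^6.
Sum = 3.5152119 × 10^6.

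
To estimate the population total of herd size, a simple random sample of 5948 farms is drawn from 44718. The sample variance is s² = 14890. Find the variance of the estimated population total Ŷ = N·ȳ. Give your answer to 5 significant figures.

Var(Ŷ) = N²·Var(ȳ) = N²·(1 − n/N)·s²/n.
f = 5948/44718 = 0.13301132; Var(ȳ) = 0.86698868·14890/5948 = 2.1703869.
Var(Ŷ) = 44718² · 2.1703869 = 4.3401217 × 10^9.

4.3401 × 10^9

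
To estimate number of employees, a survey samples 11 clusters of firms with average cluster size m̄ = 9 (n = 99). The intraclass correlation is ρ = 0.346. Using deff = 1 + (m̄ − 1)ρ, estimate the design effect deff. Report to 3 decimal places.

3.768

deff = 1 + (9 − 1)·0.346 = 1 + 2.768 = 3.768.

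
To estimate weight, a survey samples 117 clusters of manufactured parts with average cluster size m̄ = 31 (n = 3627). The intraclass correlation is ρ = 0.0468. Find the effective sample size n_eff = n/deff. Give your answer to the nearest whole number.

1509

deff = 1 + (31 − 1)·0.0468 = 1 + 1.404 = 2.404.
n_eff = 3627 / 2.404 = 1509.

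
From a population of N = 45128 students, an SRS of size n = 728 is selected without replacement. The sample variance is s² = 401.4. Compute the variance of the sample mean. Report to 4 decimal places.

Under SRS without replacement, Var(ȳ) = (1 − f)·s²/n with f = n/N = 728/45128 = 0.01613189.
Var(ȳ) = (1 − 0.01613189)·401.4/728 = 0.98386811·0.55137363 = 0.54247893.

0.5425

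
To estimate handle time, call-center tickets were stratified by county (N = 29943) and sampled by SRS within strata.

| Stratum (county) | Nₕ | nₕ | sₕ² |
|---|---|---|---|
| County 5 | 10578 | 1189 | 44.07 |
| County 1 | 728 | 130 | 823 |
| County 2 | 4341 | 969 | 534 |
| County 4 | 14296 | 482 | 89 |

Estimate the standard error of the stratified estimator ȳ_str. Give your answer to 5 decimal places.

0.23843

Var(ȳ_str) = Σₕ Wₕ²(1 − fₕ)sₕ²/nₕ with Wₕ = Nₕ/N, N = 29943.
County 5: Wₕ = 0.35327122; term = 0.35327122²·(1 − 0.11240310)·44.07/1189 = 0.0041057592.
County 1: Wₕ = 0.02431286; term = 0.02431286²·(1 − 0.17857143)·823/130 = 0.0030739615.
County 2: Wₕ = 0.14497545; term = 0.14497545²·(1 − 0.22322046)·534/969 = 0.0089971345.
County 4: Wₕ = 0.47744047; term = 0.47744047²·(1 − 0.03371572)·89/482 = 0.040671139.
Sum = 0.056847994.
SE = √(0.056847994) = 0.23843.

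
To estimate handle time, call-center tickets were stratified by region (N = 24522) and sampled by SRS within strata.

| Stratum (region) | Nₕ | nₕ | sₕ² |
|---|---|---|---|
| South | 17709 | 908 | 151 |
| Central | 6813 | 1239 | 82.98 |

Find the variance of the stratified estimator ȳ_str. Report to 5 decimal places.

0.08651

Var(ȳ_str) = Σₕ Wₕ²(1 − fₕ)sₕ²/nₕ with Wₕ = Nₕ/N, N = 24522.
South: Wₕ = 0.72216785; term = 0.72216785²·(1 − 0.05127336)·151/908 = 0.082282692.
Central: Wₕ = 0.27783215; term = 0.27783215²·(1 − 0.18185821)·82.98/1239 = 0.004229565.
Sum = 0.086512257.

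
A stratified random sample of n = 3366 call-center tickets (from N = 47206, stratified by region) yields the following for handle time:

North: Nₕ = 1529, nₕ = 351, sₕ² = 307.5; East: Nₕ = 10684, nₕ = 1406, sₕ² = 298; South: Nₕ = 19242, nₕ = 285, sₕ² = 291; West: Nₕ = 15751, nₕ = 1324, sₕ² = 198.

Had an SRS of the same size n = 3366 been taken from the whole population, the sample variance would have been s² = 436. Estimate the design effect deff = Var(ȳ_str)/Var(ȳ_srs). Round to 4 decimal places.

1.6004

Var(ȳ_str) = Σ Wₕ²(1−fₕ)sₕ²/nₕ with Wₕ = Nₕ/47206:
  North: (1529/47206)²·(1−351/1529)·307.5/351 = 7.081029 × 10^-4
  East: (10684/47206)²·(1−1406/10684)·298/1406 = 0.0094281132
  South: (19242/47206)²·(1−285/19242)·291/285 = 0.16713736
  West: (15751/47206)²·(1−1324/15751)·198/1324 = 0.015249899
  → Var(ȳ_str) = 0.19252348.
Var(ȳ_srs) = (1 − 3366/47206)·436/3366 = 0.12029449.
deff = 0.19252348 / 0.12029449 = 1.6004.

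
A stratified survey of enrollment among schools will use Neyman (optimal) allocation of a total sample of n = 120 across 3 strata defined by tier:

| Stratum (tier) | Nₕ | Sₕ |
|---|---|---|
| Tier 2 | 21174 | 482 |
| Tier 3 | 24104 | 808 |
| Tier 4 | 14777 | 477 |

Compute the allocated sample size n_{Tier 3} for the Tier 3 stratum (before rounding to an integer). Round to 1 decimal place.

63.6

Neyman allocation: nₕ = n·NₕSₕ / Σⱼ NⱼSⱼ.
Σ NⱼSⱼ = 21174·482 + 24104·808 + 14777·477 = 3.6730529 × 10^7.
n_{Tier 3} = 120·24104·808 / (3.6730529 × 10^7) = 63.6.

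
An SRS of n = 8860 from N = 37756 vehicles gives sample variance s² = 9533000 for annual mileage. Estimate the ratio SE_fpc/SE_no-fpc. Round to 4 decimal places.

0.8748

f = n/N = 8860/37756 = 0.23466469.
SE_no-fpc = √(s²/n) = 32.80182; SE_fpc = √((1−f)s²/n) = 28.696162.
Ratio = √(1−f) = 0.87483445.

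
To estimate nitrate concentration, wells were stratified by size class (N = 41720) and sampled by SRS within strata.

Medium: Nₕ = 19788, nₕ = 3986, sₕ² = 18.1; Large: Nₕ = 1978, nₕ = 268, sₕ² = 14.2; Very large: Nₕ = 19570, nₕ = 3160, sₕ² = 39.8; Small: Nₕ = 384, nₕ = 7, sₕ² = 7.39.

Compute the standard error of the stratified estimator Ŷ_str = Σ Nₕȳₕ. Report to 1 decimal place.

2407.6

Var(Ŷ_str) = Σₕ Nₕ²(1 − fₕ)sₕ²/nₕ.
Medium: 19788²·(1 − 3986/19788)·18.1/3986 = 1.4198918 × 10^6.
Large: 1978²·(1 − 268/1978)·14.2/268 = 179215.66.
Very large: 19570²·(1 − 3160/19570)·39.8/3160 = 4.0447846 × 10^6.
Small: 384²·(1 − 7/384)·7.39/7 = 152833.65.
Sum = 5.7967257 × 10^6.
SE = √(5.7967257 × 10^6) = 2407.6.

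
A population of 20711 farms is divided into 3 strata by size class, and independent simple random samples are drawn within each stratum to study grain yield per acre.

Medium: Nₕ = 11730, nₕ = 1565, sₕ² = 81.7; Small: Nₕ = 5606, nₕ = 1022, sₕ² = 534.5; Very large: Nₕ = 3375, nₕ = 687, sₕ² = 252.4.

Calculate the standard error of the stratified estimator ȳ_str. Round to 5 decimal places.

Var(ȳ_str) = Σₕ Wₕ²(1 − fₕ)sₕ²/nₕ with Wₕ = Nₕ/N, N = 20711.
Medium: Wₕ = 0.56636570; term = 0.56636570²·(1 − 0.13341858)·81.7/1565 = 0.014511455.
Small: Wₕ = 0.27067742; term = 0.27067742²·(1 − 0.18230467)·534.5/1022 = 0.031332307.
Very large: Wₕ = 0.16295688; term = 0.16295688²·(1 − 0.20355556)·252.4/687 = 0.0077702236.
Sum = 0.053613986.
SE = √(0.053613986) = 0.23155.

0.23155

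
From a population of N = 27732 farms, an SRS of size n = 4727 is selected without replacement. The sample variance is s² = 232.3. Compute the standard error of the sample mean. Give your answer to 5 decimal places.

Under SRS without replacement, Var(ȳ) = (1 − f)·s²/n with f = n/N = 4727/27732 = 0.17045291.
Var(ȳ) = (1 − 0.17045291)·232.3/4727 = 0.82954709·0.04914322 = 0.040766615.
SE(ȳ) = √(0.040766615) = 0.20191.

0.20191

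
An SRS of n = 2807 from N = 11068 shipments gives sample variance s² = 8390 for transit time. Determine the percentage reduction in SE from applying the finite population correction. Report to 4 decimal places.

13.6064

f = n/N = 2807/11068 = 0.25361402.
SE_no-fpc = √(s²/n) = 1.7288598; SE_fpc = √((1−f)s²/n) = 1.4936248.
Ratio = √(1−f) = 0.86393633. Reduction = 100·(1 − 0.86393633) = 13.6064%.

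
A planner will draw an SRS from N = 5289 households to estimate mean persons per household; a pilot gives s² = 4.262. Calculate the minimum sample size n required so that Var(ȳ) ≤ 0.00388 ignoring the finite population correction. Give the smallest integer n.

Without fpc, n₀ = s²/D = 4.262/0.00388 = 1098.4536.
Rounding up, n = 1099.

1099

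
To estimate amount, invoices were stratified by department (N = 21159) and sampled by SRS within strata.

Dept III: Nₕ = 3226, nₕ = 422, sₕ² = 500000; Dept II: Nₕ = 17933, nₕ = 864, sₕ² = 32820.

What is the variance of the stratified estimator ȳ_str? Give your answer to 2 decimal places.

49.91

Var(ȳ_str) = Σₕ Wₕ²(1 − fₕ)sₕ²/nₕ with Wₕ = Nₕ/N, N = 21159.
Dept III: Wₕ = 0.15246467; term = 0.15246467²·(1 − 0.13081215)·500000/422 = 23.939201.
Dept II: Wₕ = 0.84753533; term = 0.84753533²·(1 − 0.04817933)·32820/864 = 25.971413.
Sum = 49.910614.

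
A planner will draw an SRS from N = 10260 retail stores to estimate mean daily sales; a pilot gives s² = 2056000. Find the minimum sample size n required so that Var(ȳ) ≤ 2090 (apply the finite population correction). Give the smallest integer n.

898

Without fpc, n₀ = s²/D = 2056000/2090 = 983.7321.
With fpc, (1 − n/N)·s²/n ≤ D requires n ≥ n₀/(1 + n₀/N) = 983.7321/(1 + 983.7321/10260) = 897.6638.
Rounding up, n = 898.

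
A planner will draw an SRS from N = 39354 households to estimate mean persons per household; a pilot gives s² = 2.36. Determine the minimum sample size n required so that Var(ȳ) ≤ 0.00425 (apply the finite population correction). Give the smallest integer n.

548

Without fpc, n₀ = s²/D = 2.36/0.00425 = 555.2941.
With fpc, (1 − n/N)·s²/n ≤ D requires n ≥ n₀/(1 + n₀/N) = 555.2941/(1 + 555.2941/39354) = 547.5678.
Rounding up, n = 548.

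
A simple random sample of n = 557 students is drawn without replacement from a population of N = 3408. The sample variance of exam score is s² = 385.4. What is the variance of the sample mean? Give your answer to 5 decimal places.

0.57883

Under SRS without replacement, Var(ȳ) = (1 − f)·s²/n with f = n/N = 557/3408 = 0.16343897.
Var(ȳ) = (1 − 0.16343897)·385.4/557 = 0.83656103·0.69192101 = 0.57883415.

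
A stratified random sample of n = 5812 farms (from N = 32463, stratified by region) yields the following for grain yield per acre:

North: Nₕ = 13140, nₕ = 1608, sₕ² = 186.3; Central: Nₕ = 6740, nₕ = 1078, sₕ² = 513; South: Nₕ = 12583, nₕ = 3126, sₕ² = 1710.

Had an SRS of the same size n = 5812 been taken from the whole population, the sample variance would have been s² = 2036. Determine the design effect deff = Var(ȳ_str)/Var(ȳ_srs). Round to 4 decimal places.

0.3326

Var(ȳ_str) = Σ Wₕ²(1−fₕ)sₕ²/nₕ with Wₕ = Nₕ/32463:
  North: (13140/32463)²·(1−1608/13140)·186.3/1608 = 0.016659022
  Central: (6740/32463)²·(1−1078/6740)·513/1078 = 0.01723261
  South: (12583/32463)²·(1−3126/12583)·1710/3126 = 0.061768552
  → Var(ȳ_str) = 0.095660184.
Var(ȳ_srs) = (1 − 5812/32463)·2036/5812 = 0.28759215.
deff = 0.095660184 / 0.28759215 = 0.3326.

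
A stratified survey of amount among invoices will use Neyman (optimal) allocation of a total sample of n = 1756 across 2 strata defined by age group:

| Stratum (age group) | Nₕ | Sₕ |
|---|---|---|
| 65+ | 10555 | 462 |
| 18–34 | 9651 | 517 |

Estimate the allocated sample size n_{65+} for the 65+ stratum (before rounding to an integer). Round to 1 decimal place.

Neyman allocation: nₕ = n·NₕSₕ / Σⱼ NⱼSⱼ.
Σ NⱼSⱼ = 10555·462 + 9651·517 = 9.865977 × 10^6.
n_{65+} = 1756·10555·462 / (9.865977 × 10^6) = 867.9.

867.9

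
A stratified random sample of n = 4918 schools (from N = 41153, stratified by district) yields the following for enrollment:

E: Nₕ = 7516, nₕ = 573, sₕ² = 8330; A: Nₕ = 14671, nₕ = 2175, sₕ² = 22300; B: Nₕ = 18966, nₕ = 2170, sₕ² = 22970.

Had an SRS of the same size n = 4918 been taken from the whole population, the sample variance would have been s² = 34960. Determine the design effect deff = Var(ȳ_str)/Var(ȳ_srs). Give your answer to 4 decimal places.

Var(ȳ_str) = Σ Wₕ²(1−fₕ)sₕ²/nₕ with Wₕ = Nₕ/41153:
  E: (7516/41153)²·(1−573/7516)·8330/573 = 0.44794152
  A: (14671/41153)²·(1−2175/14671)·22300/2175 = 1.1098731
  B: (18966/41153)²·(1−2170/18966)·22970/2170 = 1.9910395
  → Var(ȳ_str) = 3.5488541.
Var(ȳ_srs) = (1 − 4918/41153)·34960/4918 = 6.2590679.
deff = 3.5488541 / 6.2590679 = 0.5670.

0.5670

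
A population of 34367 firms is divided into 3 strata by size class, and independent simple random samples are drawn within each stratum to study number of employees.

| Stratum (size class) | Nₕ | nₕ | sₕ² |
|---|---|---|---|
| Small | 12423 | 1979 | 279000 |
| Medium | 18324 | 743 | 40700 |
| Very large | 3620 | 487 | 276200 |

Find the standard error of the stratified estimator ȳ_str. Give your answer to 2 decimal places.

5.99

Var(ȳ_str) = Σₕ Wₕ²(1 − fₕ)sₕ²/nₕ with Wₕ = Nₕ/N, N = 34367.
Small: Wₕ = 0.36148049; term = 0.36148049²·(1 − 0.15930130)·279000/1979 = 15.487043.
Medium: Wₕ = 0.53318591; term = 0.53318591²·(1 − 0.04054792)·40700/743 = 14.941225.
Very large: Wₕ = 0.10533360; term = 0.10533360²·(1 − 0.13453039)·276200/487 = 5.4460351.
Sum = 35.874303.
SE = √(35.874303) = 5.99.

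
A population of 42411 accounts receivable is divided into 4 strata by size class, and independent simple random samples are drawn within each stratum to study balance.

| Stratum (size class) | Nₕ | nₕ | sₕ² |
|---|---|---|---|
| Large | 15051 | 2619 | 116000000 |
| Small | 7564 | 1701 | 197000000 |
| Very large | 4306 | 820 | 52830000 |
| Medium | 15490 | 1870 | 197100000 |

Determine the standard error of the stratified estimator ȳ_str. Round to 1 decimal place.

142.7

Var(ȳ_str) = Σₕ Wₕ²(1 − fₕ)sₕ²/nₕ with Wₕ = Nₕ/N, N = 42411.
Large: Wₕ = 0.35488435; term = 0.35488435²·(1 − 0.17400837)·116000000/2619 = 4607.5687.
Small: Wₕ = 0.17834996; term = 0.17834996²·(1 − 0.22488102)·197000000/1701 = 2855.4615.
Very large: Wₕ = 0.10153026; term = 0.10153026²·(1 − 0.19043196)·52830000/820 = 537.66423.
Medium: Wₕ = 0.36523543; term = 0.36523543²·(1 − 0.12072305)·197100000/1870 = 12362.791.
Sum = 20363.485.
SE = √(20363.485) = 142.7.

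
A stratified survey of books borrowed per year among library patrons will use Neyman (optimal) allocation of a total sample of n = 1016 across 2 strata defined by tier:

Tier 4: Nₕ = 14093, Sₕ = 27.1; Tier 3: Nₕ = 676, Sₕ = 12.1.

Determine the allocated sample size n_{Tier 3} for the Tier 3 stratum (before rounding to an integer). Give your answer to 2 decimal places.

Neyman allocation: nₕ = n·NₕSₕ / Σⱼ NⱼSⱼ.
Σ NⱼSⱼ = 14093·27.1 + 676·12.1 = 390099.9.
n_{Tier 3} = 1016·676·12.1 / 390099.9 = 21.30.

21.30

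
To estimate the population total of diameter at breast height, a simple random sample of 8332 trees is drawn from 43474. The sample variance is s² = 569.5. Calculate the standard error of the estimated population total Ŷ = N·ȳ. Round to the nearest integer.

10219

Var(Ŷ) = N²·Var(ȳ) = N²·(1 − n/N)·s²/n.
f = 8332/43474 = 0.19165478; Var(ȳ) = 0.80834522·569.5/8332 = 0.055251152.
Var(Ŷ) = 43474² · 0.055251152 = 1.0442405 × 10^8.
SE(Ŷ) = √(1.0442405 × 10^8) = 10219.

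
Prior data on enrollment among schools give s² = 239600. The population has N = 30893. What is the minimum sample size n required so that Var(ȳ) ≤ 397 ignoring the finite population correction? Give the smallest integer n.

604

Without fpc, n₀ = s²/D = 239600/397 = 603.5264.
Rounding up, n = 604.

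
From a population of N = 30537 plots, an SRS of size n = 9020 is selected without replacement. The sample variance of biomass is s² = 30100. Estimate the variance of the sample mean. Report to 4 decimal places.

2.3513

Under SRS without replacement, Var(ȳ) = (1 − f)·s²/n with f = n/N = 9020/30537 = 0.29537938.
Var(ȳ) = (1 − 0.29537938)·30100/9020 = 0.70462062·3.3370288 = 2.3513393.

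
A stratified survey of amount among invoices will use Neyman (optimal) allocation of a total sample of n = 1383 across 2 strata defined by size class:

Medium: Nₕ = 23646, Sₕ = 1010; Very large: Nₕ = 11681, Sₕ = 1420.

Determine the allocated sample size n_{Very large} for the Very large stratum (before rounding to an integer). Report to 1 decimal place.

Neyman allocation: nₕ = n·NₕSₕ / Σⱼ NⱼSⱼ.
Σ NⱼSⱼ = 23646·1010 + 11681·1420 = 4.046948 × 10^7.
n_{Very large} = 1383·11681·1420 / (4.046948 × 10^7) = 566.8.

566.8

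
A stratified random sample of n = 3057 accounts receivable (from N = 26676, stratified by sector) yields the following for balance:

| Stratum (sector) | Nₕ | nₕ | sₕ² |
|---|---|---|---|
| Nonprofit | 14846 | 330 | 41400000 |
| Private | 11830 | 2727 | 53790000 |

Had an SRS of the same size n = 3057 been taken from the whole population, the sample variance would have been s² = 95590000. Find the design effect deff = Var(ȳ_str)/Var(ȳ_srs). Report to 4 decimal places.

1.4801

Var(ȳ_str) = Σ Wₕ²(1−fₕ)sₕ²/nₕ with Wₕ = Nₕ/26676:
  Nonprofit: (14846/26676)²·(1−330/14846)·41400000/330 = 37992.809
  Private: (11830/26676)²·(1−2727/11830)·53790000/2727 = 2984.9996
  → Var(ȳ_str) = 40977.809.
Var(ȳ_srs) = (1 − 3057/26676)·95590000/3057 = 27685.847.
deff = 40977.809 / 27685.847 = 1.4801.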